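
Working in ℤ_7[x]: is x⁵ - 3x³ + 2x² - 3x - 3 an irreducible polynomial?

Write m(x) = x⁵ - 3x³ + 2x² - 3x - 3.
Check for roots in ℤ_7: m(0) = 4; m(1) = 1; m(2) = 0 → root; m(3) = 0 → root; m(4) = 2; m(5) = 3; m(6) = 4.
m(2) = 0, so (x − 2) divides m(x); m is reducible.

No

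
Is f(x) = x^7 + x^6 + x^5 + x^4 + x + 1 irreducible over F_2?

Check for roots in F_2: f(0) = 1; f(1) = 0 → root.
f(1) = 0, so (x − 1) divides f(x); f is reducible.

No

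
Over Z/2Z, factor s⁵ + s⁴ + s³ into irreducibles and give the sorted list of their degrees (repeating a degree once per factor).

Write f(s) = s⁵ + s⁴ + s³.
Roots in Z/2Z: f(0) = 0 → root; f(1) = 1.
Linear factors from roots: (s).
Complete factorization: f(s) = (s)^3·(s² + s + 1).
Factor degrees with multiplicity: 1 + 1 + 1 + 2 = 5.

1, 1, 1, 2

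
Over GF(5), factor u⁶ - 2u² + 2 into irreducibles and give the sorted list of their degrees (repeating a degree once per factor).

6

Write h(u) = u⁶ - 2u² + 2.
Roots in GF(5): h(0) = 2; h(1) = 1; h(2) = 3; h(3) = 3; h(4) = 1.
Complete factorization: h(u) = (u⁶ - 2u² + 2).
Factor degrees with multiplicity: 6 = 6.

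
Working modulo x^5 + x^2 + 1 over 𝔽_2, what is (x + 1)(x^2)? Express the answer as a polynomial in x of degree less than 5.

Multiply in 𝔽_2[x]: (x + 1)·(x^2) = x^3 + x^2.
Reduced: x^3 + x^2.

x^3 + x^2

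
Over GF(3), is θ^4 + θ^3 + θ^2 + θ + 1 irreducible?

Yes

Write h(θ) = θ^4 + θ^3 + θ^2 + θ + 1.
Check for roots in GF(3): h(0) = 1; h(1) = 2; h(2) = 1.
No roots, so no linear factors.
Monic irreducibles of degree 2 over GF(3): θ^2 + 1, θ^2 + θ - 1, θ^2 - θ - 1.
None of them divide h (all give nonzero remainder).
No irreducible factor of degree ≤ 2 exists, so h is irreducible over GF(3).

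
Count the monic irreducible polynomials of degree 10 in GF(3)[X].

5880

x^(3^10) − x is the product of all monic irreducibles of degree dividing 10; Möbius inversion gives N = (1/10) Σ μ(10/d)·3^d.
Divisors of 10: 1, 2, 5, 10; μ(10/d) for each: 1, -1, -1, 1.
Σ = 3^1 − 3^2 − 3^5 + 3^10 = 58800.
N = 58800/10 = 5880.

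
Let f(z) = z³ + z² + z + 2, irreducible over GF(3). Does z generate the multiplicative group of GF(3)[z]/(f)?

|GF(3^3)^×| = 3^3 − 1 = 26. Prime factorization: 26 = 2·13.
f is primitive ⇔ z has order 26 in GF(3)[z]/(f), i.e. z^(26/q) ≠ 1 for each prime q | 26.
z^(13) mod f = 1
z^(2) mod f = z².
Since z^(13) = 1, the order of z divides 13 < 26; not primitive.

No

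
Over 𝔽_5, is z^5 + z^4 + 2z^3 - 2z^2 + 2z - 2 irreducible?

Write h(z) = z^5 + z^4 + 2z^3 - 2z^2 + 2z - 2.
Check for roots in 𝔽_5: h(0) = 3; h(1) = 2; h(2) = 3; h(3) = 4; h(4) = 2.
No roots, so no linear factors.
Degree-2 irreducible divisors: test the 10 monic irreducibles of degree 2 over GF(5).
None of them divide h (all give nonzero remainder).
No irreducible factor of degree ≤ 2 exists, so h is irreducible over GF(5).

Yes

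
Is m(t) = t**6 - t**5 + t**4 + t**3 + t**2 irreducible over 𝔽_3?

No

Check for roots in 𝔽_3: m(0) = 0 → root; m(1) = 0 → root; m(2) = 0 → root.
m(0) = 0, so (t) divides m(t); m is reducible.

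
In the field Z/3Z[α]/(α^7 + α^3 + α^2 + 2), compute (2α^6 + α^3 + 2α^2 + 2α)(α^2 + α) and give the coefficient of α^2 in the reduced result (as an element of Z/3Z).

Multiply in Z/3Z[α]: (2α^6 + α^3 + 2α^2 + 2α)·(α^2 + α) = 2α^8 + 2α^7 + α^5 + α^3 + 2α^2.
Reduce using α^7 ≡ 2α^3 + 2α^2 + 1 (mod α^7 + α^3 + α^2 + 2).
Reduced: α^5 + α^4 + 2α + 2.

0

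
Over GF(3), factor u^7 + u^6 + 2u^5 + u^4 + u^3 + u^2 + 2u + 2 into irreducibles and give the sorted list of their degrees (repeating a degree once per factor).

7

Write g(u) = u^7 + u^6 + 2u^5 + u^4 + u^3 + u^2 + 2u + 2.
Roots in GF(3): g(0) = 2; g(1) = 2; g(2) = 2.
Complete factorization: g(u) = (u^7 + u^6 + 2u^5 + u^4 + u^3 + u^2 + 2u + 2).
Factor degrees with multiplicity: 7 = 7.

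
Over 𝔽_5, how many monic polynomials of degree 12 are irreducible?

20343700

By the necklace-counting formula, N_5(12) = (1/12) Σ_{d|12} μ(12/d)·5^d.
Divisors of 12: 1, 2, 3, 4, 6, 12; μ(12/d) for each: 0, 1, 0, -1, -1, 1.
Σ = 5^2 − 5^4 − 5^6 + 5^12 = 244124400.
N = 244124400/12 = 20343700.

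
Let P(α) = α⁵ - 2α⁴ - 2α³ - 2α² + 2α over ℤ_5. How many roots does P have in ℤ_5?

4

Evaluate at each of the 5 elements of ℤ_5:
P(0) = 0 → root; P(1) = 2; P(2) = 0 → root; P(3) = 0 → root; P(4) = 0 → root.
Roots: {0, 2, 3, 4}.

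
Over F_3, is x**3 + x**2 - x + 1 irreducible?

Yes

Write f(x) = x**3 + x**2 - x + 1.
Check for roots in F_3: f(0) = 1; f(1) = 2; f(2) = 2.
No roots. A degree-3 polynomial over a field with no linear factor is irreducible.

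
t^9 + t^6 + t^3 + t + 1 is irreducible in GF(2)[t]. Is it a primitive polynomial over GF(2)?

Write f(t) = t^9 + t^6 + t^3 + t + 1.
|GF(2^9)^×| = 2^9 − 1 = 511. Prime factorization: 511 = 7·73.
f is primitive ⇔ t has order 511 in GF(2)[t]/(f), i.e. t^(511/q) ≠ 1 for each prime q | 511.
t^(73) mod f = 1
t^(7) mod f = t^7.
Since t^(73) = 1, the order of t divides 73 < 511; not primitive.

No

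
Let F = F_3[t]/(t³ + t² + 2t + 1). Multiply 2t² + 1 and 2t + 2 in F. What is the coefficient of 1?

1

Multiply in F_3[t]: (2t² + 1)·(2t + 2) = t³ + t² + 2t + 2.
Reduce using t³ ≡ 2t² + t + 2 (mod t³ + t² + 2t + 1).
Reduced: 1.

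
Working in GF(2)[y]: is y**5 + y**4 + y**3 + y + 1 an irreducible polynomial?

Yes

Write f(y) = y**5 + y**4 + y**3 + y + 1.
Check for roots in GF(2): f(0) = 1; f(1) = 1.
No roots, so no linear factors.
Monic irreducibles of degree 2 over GF(2): y**2 + y + 1.
None of them divide f (all give nonzero remainder).
No irreducible factor of degree ≤ 2 exists, so f is irreducible over GF(2).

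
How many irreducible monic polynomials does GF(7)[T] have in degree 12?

1153430600

The number of monic irreducibles of degree 12 over GF(7) is (1/12)·Σ_{d∣12} μ(12/d) 7^d.
Divisors of 12: 1, 2, 3, 4, 6, 12; μ(12/d) for each: 0, 1, 0, -1, -1, 1.
Σ = 7^2 − 7^4 − 7^6 + 7^12 = 13841167200.
N = 13841167200/12 = 1153430600.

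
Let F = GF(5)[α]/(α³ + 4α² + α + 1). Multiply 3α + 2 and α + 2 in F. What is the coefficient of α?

3

Multiply in GF(5)[α]: (3α + 2)·(α + 2) = 3α² + 3α + 4.
Reduced: 3α² + 3α + 4.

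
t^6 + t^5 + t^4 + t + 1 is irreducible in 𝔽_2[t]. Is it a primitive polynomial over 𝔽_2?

Write f(t) = t^6 + t^5 + t^4 + t + 1.
|GF(2^6)^×| = 2^6 − 1 = 63. Prime factorization: 63 = 3^2·7.
f is primitive ⇔ t has order 63 in GF(2)[t]/(f), i.e. t^(63/q) ≠ 1 for each prime q | 63.
t^(21) mod f = t^4 + t^3 + 1.
t^(9) mod f = t^5 + t^2 + t + 1.
None equal 1, so t has full order 63; f is primitive.

Yes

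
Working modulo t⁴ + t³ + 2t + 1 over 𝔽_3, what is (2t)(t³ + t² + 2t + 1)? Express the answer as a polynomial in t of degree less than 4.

t^2 + t + 1

Multiply in 𝔽_3[t]: (2t)·(t³ + t² + 2t + 1) = 2t⁴ + 2t³ + t² + 2t.
Reduce using t⁴ ≡ 2t³ + t + 2 (mod t⁴ + t³ + 2t + 1).
Reduced: t² + t + 1.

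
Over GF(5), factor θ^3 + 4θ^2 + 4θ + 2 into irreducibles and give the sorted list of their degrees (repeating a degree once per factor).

Write g(θ) = θ^3 + 4θ^2 + 4θ + 2.
Roots in GF(5): g(0) = 2; g(1) = 1; g(2) = 4; g(3) = 2; g(4) = 1.
Complete factorization: g(θ) = (θ^3 + 4θ^2 + 4θ + 2).
Factor degrees with multiplicity: 3 = 3.

3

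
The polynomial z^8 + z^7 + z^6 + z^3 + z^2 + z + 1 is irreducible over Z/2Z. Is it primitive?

Yes

Write f(z) = z^8 + z^7 + z^6 + z^3 + z^2 + z + 1.
|GF(2^8)^×| = 2^8 − 1 = 255. Prime factorization: 255 = 3·5·17.
f is primitive ⇔ z has order 255 in GF(2)[z]/(f), i.e. z^(255/q) ≠ 1 for each prime q | 255.
z^(85) mod f = z^5 + z^4 + z^3 + z^2 + 1.
z^(51) mod f = z^6 + z^3.
z^(15) mod f = z^5 + z^4 + z^3 + z + 1.
None equal 1, so z has full order 255; f is primitive.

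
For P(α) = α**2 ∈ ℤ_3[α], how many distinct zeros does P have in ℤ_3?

1

Evaluate at each of the 3 elements of ℤ_3:
P(0) = 0 → root; P(1) = 1; P(2) = 1.
Roots: {0}.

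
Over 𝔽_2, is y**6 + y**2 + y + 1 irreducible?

Write m(y) = y**6 + y**2 + y + 1.
Check for roots in 𝔽_2: m(0) = 1; m(1) = 0 → root.
m(1) = 0, so (y − 1) divides m(y); m is reducible.

No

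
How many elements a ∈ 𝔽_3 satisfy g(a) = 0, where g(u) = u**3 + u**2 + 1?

Evaluate at each of the 3 elements of 𝔽_3:
g(0) = 1; g(1) = 0 → root; g(2) = 1.
Roots: {1}.

1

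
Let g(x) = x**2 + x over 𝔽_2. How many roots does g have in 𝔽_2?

Evaluate at each of the 2 elements of 𝔽_2:
g(0) = 0 → root; g(1) = 0 → root.
Roots: {0, 1}.

2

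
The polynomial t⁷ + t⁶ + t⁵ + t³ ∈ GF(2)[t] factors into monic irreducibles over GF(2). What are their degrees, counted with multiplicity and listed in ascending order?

Write f(t) = t⁷ + t⁶ + t⁵ + t³.
Roots in GF(2): f(0) = 0 → root; f(1) = 0 → root.
Linear factors from roots: (t), (t + 1).
Complete factorization: f(t) = (t + 1)·(t)^3·(t³ + t + 1).
Factor degrees with multiplicity: 1 + 1 + 1 + 1 + 3 = 7.

1, 1, 1, 1, 3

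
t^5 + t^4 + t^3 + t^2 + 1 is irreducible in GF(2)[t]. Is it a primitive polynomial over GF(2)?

Write f(t) = t^5 + t^4 + t^3 + t^2 + 1.
|GF(2^5)^×| = 2^5 − 1 = 31. Prime factorization: 31 = 31.
f is primitive ⇔ t has order 31 in GF(2)[t]/(f), i.e. t^(31/q) ≠ 1 for each prime q | 31.
t^(1) mod f = t.
None equal 1, so t has full order 31; f is primitive.

Yes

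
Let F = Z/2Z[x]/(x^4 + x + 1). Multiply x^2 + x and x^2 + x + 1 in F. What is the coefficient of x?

0

Multiply in Z/2Z[x]: (x^2 + x)·(x^2 + x + 1) = x^4 + x.
Reduce using x^4 ≡ x + 1 (mod x^4 + x + 1).
Reduced: 1.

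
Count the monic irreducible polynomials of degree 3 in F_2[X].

2

The number of monic irreducibles of degree 3 over GF(2) is (1/3)·Σ_{d∣3} μ(3/d) 2^d.
Divisors of 3: 1, 3; μ(3/d) for each: -1, 1.
Σ = − 2^1 + 2^3 = 6.
N = 6/3 = 2.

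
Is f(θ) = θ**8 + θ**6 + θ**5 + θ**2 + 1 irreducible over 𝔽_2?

Check for roots in 𝔽_2: f(0) = 1; f(1) = 1.
No roots, so no linear factors.
Monic irreducibles of degree 2 over GF(2): θ**2 + θ + 1.
None of them divide f (all give nonzero remainder).
Monic irreducibles of degree 3 over GF(2): θ**3 + θ + 1, θ**3 + θ**2 + 1.
None of them divide f (all give nonzero remainder).
Monic irreducibles of degree 4 over GF(2): θ**4 + θ + 1, θ**4 + θ**3 + 1, θ**4 + θ**3 + θ**2 + θ + 1.
None of them divide f (all give nonzero remainder).
No irreducible factor of degree ≤ 4 exists, so f is irreducible over GF(2).

Yes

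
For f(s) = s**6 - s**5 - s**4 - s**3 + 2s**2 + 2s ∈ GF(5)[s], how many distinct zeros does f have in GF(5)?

Evaluate at each of the 5 elements of GF(5):
f(0) = 0 → root; f(1) = 2; f(2) = 0 → root; f(3) = 2; f(4) = 2.
Roots: {0, 2}.

2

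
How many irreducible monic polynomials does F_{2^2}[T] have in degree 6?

670

Gauss's count: N_{4}(6) = (1/6) Σ_{d|6} μ(6/d)·4^d.
Divisors of 6: 1, 2, 3, 6; μ(6/d) for each: 1, -1, -1, 1.
Σ = 4^1 − 4^2 − 4^3 + 4^6 = 4020.
N = 4020/6 = 670.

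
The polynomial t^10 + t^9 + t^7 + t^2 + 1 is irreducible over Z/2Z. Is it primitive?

Write f(t) = t^10 + t^9 + t^7 + t^2 + 1.
|GF(2^10)^×| = 2^10 − 1 = 1023. Prime factorization: 1023 = 3·11·31.
f is primitive ⇔ t has order 1023 in GF(2)[t]/(f), i.e. t^(1023/q) ≠ 1 for each prime q | 1023.
t^(341) mod f = t^8 + t^5.
t^(93) mod f = 1
t^(33) mod f = t^9 + 1.
Since t^(93) = 1, the order of t divides 93 < 1023; not primitive.

No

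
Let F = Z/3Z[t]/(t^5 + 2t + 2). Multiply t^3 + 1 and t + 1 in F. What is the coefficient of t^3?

1

Multiply in Z/3Z[t]: (t^3 + 1)·(t + 1) = t^4 + t^3 + t + 1.
Reduced: t^4 + t^3 + t + 1.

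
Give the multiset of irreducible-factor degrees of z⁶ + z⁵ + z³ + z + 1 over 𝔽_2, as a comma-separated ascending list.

Write h(z) = z⁶ + z⁵ + z³ + z + 1.
Roots in 𝔽_2: h(0) = 1; h(1) = 1.
Complete factorization: h(z) = (z² + z + 1)^3.
Factor degrees with multiplicity: 2 + 2 + 2 = 6.

2, 2, 2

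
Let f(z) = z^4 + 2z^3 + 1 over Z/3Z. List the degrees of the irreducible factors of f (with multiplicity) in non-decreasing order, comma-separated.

1, 3

Roots in Z/3Z: f(0) = 1; f(1) = 1; f(2) = 0 → root.
Linear factors from roots: (z + 1).
Complete factorization: f(z) = (z + 1)·(z^3 + z^2 + 2z + 1).
Factor degrees with multiplicity: 1 + 3 = 4.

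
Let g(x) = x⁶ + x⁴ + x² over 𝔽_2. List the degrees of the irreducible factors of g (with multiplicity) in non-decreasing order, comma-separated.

Roots in 𝔽_2: g(0) = 0 → root; g(1) = 1.
Linear factors from roots: (x).
Complete factorization: g(x) = (x)^2·(x² + x + 1)^2.
Factor degrees with multiplicity: 1 + 1 + 2 + 2 = 6.

1, 1, 2, 2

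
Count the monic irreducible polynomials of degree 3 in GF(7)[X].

112

By the necklace-counting formula, N_7(3) = (1/3) Σ_{d|3} μ(3/d)·7^d.
Divisors of 3: 1, 3; μ(3/d) for each: -1, 1.
Σ = − 7^1 + 7^3 = 336.
N = 336/3 = 112.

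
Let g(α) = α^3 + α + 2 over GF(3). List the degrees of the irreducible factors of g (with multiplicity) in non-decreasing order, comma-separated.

1, 2

Roots in GF(3): g(0) = 2; g(1) = 1; g(2) = 0 → root.
Linear factors from roots: (α + 1).
Complete factorization: g(α) = (α + 1)·(α^2 + 2α + 2).
Factor degrees with multiplicity: 1 + 2 = 3.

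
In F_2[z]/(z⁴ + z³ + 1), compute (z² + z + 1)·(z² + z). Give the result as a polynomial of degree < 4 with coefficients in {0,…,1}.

z^3 + z + 1

Multiply in F_2[z]: (z² + z + 1)·(z² + z) = z⁴ + z.
Reduce using z⁴ ≡ z³ + 1 (mod z⁴ + z³ + 1).
Reduced: z³ + z + 1.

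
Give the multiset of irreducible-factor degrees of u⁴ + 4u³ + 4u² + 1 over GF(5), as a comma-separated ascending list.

Write g(u) = u⁴ + 4u³ + 4u² + 1.
Roots in GF(5): g(0) = 1; g(1) = 0 → root; g(2) = 0 → root; g(3) = 1; g(4) = 2.
Linear factors from roots: (u + 4), (u + 3).
Complete factorization: g(u) = (u + 3)·(u + 4)·(u² + 2u + 3).
Factor degrees with multiplicity: 1 + 1 + 2 = 4.

1, 1, 2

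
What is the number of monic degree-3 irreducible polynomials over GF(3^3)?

6552

x^(27^3) − x is the product of all monic irreducibles of degree dividing 3; Möbius inversion gives N = (1/3) Σ μ(3/d)·27^d.
Divisors of 3: 1, 3; μ(3/d) for each: -1, 1.
Σ = − 27^1 + 27^3 = 19656.
N = 19656/3 = 6552.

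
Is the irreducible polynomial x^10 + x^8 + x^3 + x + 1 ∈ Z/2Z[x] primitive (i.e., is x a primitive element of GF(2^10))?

Write f(x) = x^10 + x^8 + x^3 + x + 1.
|GF(2^10)^×| = 2^10 − 1 = 1023. Prime factorization: 1023 = 3·11·31.
f is primitive ⇔ x has order 1023 in GF(2)[x]/(f), i.e. x^(1023/q) ≠ 1 for each prime q | 1023.
x^(341) mod f = x^7 + x^4 + x + 1.
x^(93) mod f = 1
x^(33) mod f = x^9 + x^6 + x^3.
Since x^(93) = 1, the order of x divides 93 < 1023; not primitive.

No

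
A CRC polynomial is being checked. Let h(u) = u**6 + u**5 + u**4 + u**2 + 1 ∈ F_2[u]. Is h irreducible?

Check for roots in F_2: h(0) = 1; h(1) = 1.
No roots, so no linear factors.
Monic irreducibles of degree 2 over GF(2): u**2 + u + 1.
None of them divide h (all give nonzero remainder).
Monic irreducibles of degree 3 over GF(2): u**3 + u + 1, u**3 + u**2 + 1.
None of them divide h (all give nonzero remainder).
No irreducible factor of degree ≤ 3 exists, so h is irreducible over GF(2).

Yes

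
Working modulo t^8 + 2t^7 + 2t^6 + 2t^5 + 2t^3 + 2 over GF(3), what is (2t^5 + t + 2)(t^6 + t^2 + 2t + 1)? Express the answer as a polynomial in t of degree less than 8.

Multiply in GF(3)[t]: (2t^5 + t + 2)·(t^6 + t^2 + 2t + 1) = 2t^11 + 2t^5 + t^3 + t^2 + 2t + 2.
Reduce using t^8 ≡ t^7 + t^6 + t^5 + t^3 + 1 (mod t^8 + 2t^7 + 2t^6 + 2t^5 + 2t^3 + 2).
Reduced: 2t^7 + 2t^6 + t^4 + 2t^3 + 1.

2t^7 + 2t^6 + t^4 + 2t^3 + 1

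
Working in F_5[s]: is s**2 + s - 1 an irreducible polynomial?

Write m(s) = s**2 + s - 1.
Check for roots in F_5: m(0) = 4; m(1) = 1; m(2) = 0 → root; m(3) = 1; m(4) = 4.
m(2) = 0, so (s − 2) divides m(s); m is reducible.

No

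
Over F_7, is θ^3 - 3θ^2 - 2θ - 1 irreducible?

No

Write f(θ) = θ^3 - 3θ^2 - 2θ - 1.
Check for roots in F_7: f(0) = 6; f(1) = 2; f(2) = 5; f(3) = 0 → root; f(4) = 0 → root; f(5) = 4; f(6) = 4.
f(3) = 0, so (θ − 3) divides f(θ); f is reducible.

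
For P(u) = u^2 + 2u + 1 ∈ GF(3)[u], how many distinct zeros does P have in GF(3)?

Evaluate at each of the 3 elements of GF(3):
P(0) = 1; P(1) = 1; P(2) = 0 → root.
Roots: {2}.

1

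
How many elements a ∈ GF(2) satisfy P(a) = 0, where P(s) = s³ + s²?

2

Evaluate at each of the 2 elements of GF(2):
P(0) = 0 → root; P(1) = 0 → root.
Roots: {0, 1}.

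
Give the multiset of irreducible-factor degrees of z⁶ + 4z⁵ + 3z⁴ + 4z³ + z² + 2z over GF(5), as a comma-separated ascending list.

Write g(z) = z⁶ + 4z⁵ + 3z⁴ + 4z³ + z² + 2z.
Roots in GF(5): g(0) = 0 → root; g(1) = 0 → root; g(2) = 0 → root; g(3) = 2; g(4) = 0 → root.
Linear factors from roots: (z), (z + 4), (z + 3), (z + 1).
Complete factorization: g(z) = (z)·(z + 1)·(z + 3)·(z + 4)·(z² + z + 1).
Factor degrees with multiplicity: 1 + 1 + 1 + 1 + 2 = 6.

1, 1, 1, 1, 2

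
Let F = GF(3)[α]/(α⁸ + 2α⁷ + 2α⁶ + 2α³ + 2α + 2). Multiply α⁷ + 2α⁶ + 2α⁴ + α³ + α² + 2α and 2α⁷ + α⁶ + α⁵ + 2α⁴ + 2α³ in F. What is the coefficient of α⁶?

0

Multiply in GF(3)[α]: (α⁷ + 2α⁶ + 2α⁴ + α³ + α² + 2α)·(2α⁷ + α⁶ + α⁵ + 2α⁴ + 2α³) = 2α¹⁴ + 2α¹³ + 2α¹¹ + α¹⁰ + α⁸ + α⁴.
Reduce using α⁸ ≡ α⁷ + α⁶ + α³ + α + 1 (mod α⁸ + 2α⁷ + 2α⁶ + 2α³ + 2α + 2).
Reduced: 2α⁷ + 2α⁵ + α⁴ + α³ + α².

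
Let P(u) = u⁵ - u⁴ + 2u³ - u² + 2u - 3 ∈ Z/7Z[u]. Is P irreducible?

Check for roots in Z/7Z: P(0) = 4; P(1) = 0 → root; P(2) = 1; P(3) = 0 → root; P(4) = 3; P(5) = 2; P(6) = 4.
P(1) = 0, so (u − 1) divides P(u); P is reducible.

No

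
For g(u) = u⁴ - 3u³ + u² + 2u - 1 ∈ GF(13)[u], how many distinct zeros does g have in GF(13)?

Evaluate at each of the 13 elements of GF(13):
g(0) = 12; g(1) = 0 → root; g(2) = 12; g(3) = 1; g(4) = 9; g(5) = 11; g(6) = 6; g(7) = 4; g(8) = 0 → root; g(9) = 0 → root; g(10) = 8; g(11) = 0 → root; g(12) = 2.
Roots: {1, 8, 9, 11}.

4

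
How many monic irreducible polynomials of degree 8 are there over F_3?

810

The number of monic irreducibles of degree 8 over GF(3) is (1/8)·Σ_{d∣8} μ(8/d) 3^d.
Divisors of 8: 1, 2, 4, 8; μ(8/d) for each: 0, 0, -1, 1.
Σ = − 3^4 + 3^8 = 6480.
N = 6480/8 = 810.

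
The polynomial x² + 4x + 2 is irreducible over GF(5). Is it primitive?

Write f(x) = x² + 4x + 2.
|GF(5^2)^×| = 5^2 − 1 = 24. Prime factorization: 24 = 2^3·3.
f is primitive ⇔ x has order 24 in GF(5)[x]/(f), i.e. x^(24/q) ≠ 1 for each prime q | 24.
x^(12) mod f = 4.
x^(8) mod f = 2x + 1.
None equal 1, so x has full order 24; f is primitive.

Yes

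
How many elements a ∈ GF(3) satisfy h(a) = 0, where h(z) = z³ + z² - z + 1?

Evaluate at each of the 3 elements of GF(3):
h(0) = 1; h(1) = 2; h(2) = 2.
No element is a root.

0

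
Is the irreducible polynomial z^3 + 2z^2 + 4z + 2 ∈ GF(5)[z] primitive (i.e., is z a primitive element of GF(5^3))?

Yes

Write f(z) = z^3 + 2z^2 + 4z + 2.
|GF(5^3)^×| = 5^3 − 1 = 124. Prime factorization: 124 = 2^2·31.
f is primitive ⇔ z has order 124 in GF(5)[z]/(f), i.e. z^(124/q) ≠ 1 for each prime q | 124.
z^(62) mod f = 4.
z^(4) mod f = z + 4.
None equal 1, so z has full order 124; f is primitive.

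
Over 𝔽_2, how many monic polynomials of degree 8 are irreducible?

30

By the necklace-counting formula, N_2(8) = (1/8) Σ_{d|8} μ(8/d)·2^d.
Divisors of 8: 1, 2, 4, 8; μ(8/d) for each: 0, 0, -1, 1.
Σ = − 2^4 + 2^8 = 240.
N = 240/8 = 30.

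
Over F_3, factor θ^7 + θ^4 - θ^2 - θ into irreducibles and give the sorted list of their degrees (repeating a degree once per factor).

Write h(θ) = θ^7 + θ^4 - θ^2 - θ.
Roots in F_3: h(0) = 0 → root; h(1) = 0 → root; h(2) = 0 → root.
Linear factors from roots: (θ), (θ - 1), (θ + 1).
Complete factorization: h(θ) = (θ)·(θ + 1)·(θ - 1)·(θ^4 + θ^2 + θ + 1).
Factor degrees with multiplicity: 1 + 1 + 1 + 4 = 7.

1, 1, 1, 4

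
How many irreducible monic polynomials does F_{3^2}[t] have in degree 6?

Gauss's count: N_{9}(6) = (1/6) Σ_{d|6} μ(6/d)·9^d.
Divisors of 6: 1, 2, 3, 6; μ(6/d) for each: 1, -1, -1, 1.
Σ = 9^1 − 9^2 − 9^3 + 9^6 = 530640.
N = 530640/6 = 88440.

88440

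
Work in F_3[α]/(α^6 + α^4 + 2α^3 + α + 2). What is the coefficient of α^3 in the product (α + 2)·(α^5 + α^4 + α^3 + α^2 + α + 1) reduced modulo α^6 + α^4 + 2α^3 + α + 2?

1

Multiply in F_3[α]: (α + 2)·(α^5 + α^4 + α^3 + α^2 + α + 1) = α^6 + 2.
Reduce using α^6 ≡ 2α^4 + α^3 + 2α + 1 (mod α^6 + α^4 + 2α^3 + α + 2).
Reduced: 2α^4 + α^3 + 2α.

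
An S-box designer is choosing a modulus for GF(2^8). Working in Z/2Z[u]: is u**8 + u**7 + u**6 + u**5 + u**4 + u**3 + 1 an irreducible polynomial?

Yes

Write h(u) = u**8 + u**7 + u**6 + u**5 + u**4 + u**3 + 1.
Check for roots in Z/2Z: h(0) = 1; h(1) = 1.
No roots, so no linear factors.
Monic irreducibles of degree 2 over GF(2): u**2 + u + 1.
None of them divide h (all give nonzero remainder).
Monic irreducibles of degree 3 over GF(2): u**3 + u + 1, u**3 + u**2 + 1.
None of them divide h (all give nonzero remainder).
Monic irreducibles of degree 4 over GF(2): u**4 + u + 1, u**4 + u**3 + 1, u**4 + u**3 + u**2 + u + 1.
None of them divide h (all give nonzero remainder).
No irreducible factor of degree ≤ 4 exists, so h is irreducible over GF(2).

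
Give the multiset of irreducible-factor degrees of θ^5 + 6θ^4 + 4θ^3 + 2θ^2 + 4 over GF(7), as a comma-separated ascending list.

Write g(θ) = θ^5 + 6θ^4 + 4θ^3 + 2θ^2 + 4.
Linear factors from roots: (θ + 1).
Complete factorization: g(θ) = (θ + 1)·(θ^4 + 5θ^3 + 6θ^2 + 3θ + 4).
Factor degrees with multiplicity: 1 + 4 = 5.

1, 4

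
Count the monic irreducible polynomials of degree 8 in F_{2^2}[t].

The number of monic irreducibles of degree 8 over GF(4) is (1/8)·Σ_{d∣8} μ(8/d) 4^d.
Divisors of 8: 1, 2, 4, 8; μ(8/d) for each: 0, 0, -1, 1.
Σ = − 4^4 + 4^8 = 65280.
N = 65280/8 = 8160.

8160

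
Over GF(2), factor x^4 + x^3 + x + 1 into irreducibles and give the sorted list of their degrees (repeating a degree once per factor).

1, 1, 2

Write g(x) = x^4 + x^3 + x + 1.
Roots in GF(2): g(0) = 1; g(1) = 0 → root.
Linear factors from roots: (x + 1).
Complete factorization: g(x) = (x + 1)^2·(x^2 + x + 1).
Factor degrees with multiplicity: 1 + 1 + 2 = 4.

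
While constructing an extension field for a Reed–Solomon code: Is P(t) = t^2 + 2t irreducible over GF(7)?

No

Check for roots in GF(7): P(0) = 0 → root; P(1) = 3; P(2) = 1; P(3) = 1; P(4) = 3; P(5) = 0 → root; P(6) = 6.
P(0) = 0, so (t) divides P(t); P is reducible.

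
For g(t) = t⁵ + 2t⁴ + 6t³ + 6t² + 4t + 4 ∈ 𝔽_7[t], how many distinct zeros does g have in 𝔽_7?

Evaluate at each of the 7 elements of 𝔽_7:
g(0) = 4; g(1) = 2; g(2) = 1; g(3) = 0 → root; g(4) = 6; g(5) = 0 → root; g(6) = 1.
Roots: {3, 5}.

2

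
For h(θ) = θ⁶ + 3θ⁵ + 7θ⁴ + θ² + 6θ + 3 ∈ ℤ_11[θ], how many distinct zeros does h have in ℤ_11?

1

Evaluate at each of the 11 elements of ℤ_11:
h(0) = 3; h(1) = 10; h(2) = 5; h(3) = 9; h(4) = 5; h(5) = 8; h(6) = 8; h(7) = 6; h(8) = 0 → root; h(9) = 9; h(10) = 3.
Roots: {8}.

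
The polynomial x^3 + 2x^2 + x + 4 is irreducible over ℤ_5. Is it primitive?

No

Write f(x) = x^3 + 2x^2 + x + 4.
|GF(5^3)^×| = 5^3 − 1 = 124. Prime factorization: 124 = 2^2·31.
f is primitive ⇔ x has order 124 in GF(5)[x]/(f), i.e. x^(124/q) ≠ 1 for each prime q | 124.
x^(62) mod f = 1
x^(4) mod f = 3x^2 + 3x + 3.
Since x^(62) = 1, the order of x divides 62 < 124; not primitive.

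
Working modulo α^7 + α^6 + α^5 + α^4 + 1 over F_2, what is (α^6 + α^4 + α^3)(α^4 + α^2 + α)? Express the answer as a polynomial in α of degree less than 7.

Multiply in F_2[α]: (α^6 + α^4 + α^3)·(α^4 + α^2 + α) = α^10 + α^6 + α^4.
Reduce using α^7 ≡ α^6 + α^5 + α^4 + 1 (mod α^7 + α^6 + α^5 + α^4 + 1).
Reduced: α^4 + α^3 + α^2.

α^4 + α^3 + α^2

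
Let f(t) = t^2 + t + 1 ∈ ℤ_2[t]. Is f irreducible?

Check for roots in ℤ_2: f(0) = 1; f(1) = 1.
No roots. A degree-2 polynomial over a field with no linear factor is irreducible.

Yes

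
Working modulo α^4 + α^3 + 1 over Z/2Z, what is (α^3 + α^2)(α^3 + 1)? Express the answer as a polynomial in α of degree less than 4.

Multiply in Z/2Z[α]: (α^3 + α^2)·(α^3 + 1) = α^6 + α^5 + α^3 + α^2.
Reduce using α^4 ≡ α^3 + 1 (mod α^4 + α^3 + 1).
Reduced: α^3.

α^3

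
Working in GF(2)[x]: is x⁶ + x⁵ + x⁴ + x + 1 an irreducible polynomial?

Write f(x) = x⁶ + x⁵ + x⁴ + x + 1.
Check for roots in GF(2): f(0) = 1; f(1) = 1.
No roots, so no linear factors.
Monic irreducibles of degree 2 over GF(2): x² + x + 1.
None of them divide f (all give nonzero remainder).
Monic irreducibles of degree 3 over GF(2): x³ + x + 1, x³ + x² + 1.
None of them divide f (all give nonzero remainder).
No irreducible factor of degree ≤ 3 exists, so f is irreducible over GF(2).

Yes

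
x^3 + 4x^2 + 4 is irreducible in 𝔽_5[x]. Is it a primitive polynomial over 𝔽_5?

No

Write f(x) = x^3 + 4x^2 + 4.
|GF(5^3)^×| = 5^3 − 1 = 124. Prime factorization: 124 = 2^2·31.
f is primitive ⇔ x has order 124 in GF(5)[x]/(f), i.e. x^(124/q) ≠ 1 for each prime q | 124.
x^(62) mod f = 1
x^(4) mod f = x^2 + x + 1.
Since x^(62) = 1, the order of x divides 62 < 124; not primitive.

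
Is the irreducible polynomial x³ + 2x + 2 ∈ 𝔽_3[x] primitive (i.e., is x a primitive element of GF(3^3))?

Write f(x) = x³ + 2x + 2.
|GF(3^3)^×| = 3^3 − 1 = 26. Prime factorization: 26 = 2·13.
f is primitive ⇔ x has order 26 in GF(3)[x]/(f), i.e. x^(26/q) ≠ 1 for each prime q | 26.
x^(13) mod f = 1
x^(2) mod f = x².
Since x^(13) = 1, the order of x divides 13 < 26; not primitive.

No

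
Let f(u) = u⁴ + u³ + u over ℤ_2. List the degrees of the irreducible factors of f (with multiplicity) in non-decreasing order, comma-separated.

1, 3

Roots in ℤ_2: f(0) = 0 → root; f(1) = 1.
Linear factors from roots: (u).
Complete factorization: f(u) = (u)·(u³ + u² + 1).
Factor degrees with multiplicity: 1 + 3 = 4.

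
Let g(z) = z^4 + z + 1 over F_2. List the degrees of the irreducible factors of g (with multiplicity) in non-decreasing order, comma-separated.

Roots in F_2: g(0) = 1; g(1) = 1.
Complete factorization: g(z) = (z^4 + z + 1).
Factor degrees with multiplicity: 4 = 4.

4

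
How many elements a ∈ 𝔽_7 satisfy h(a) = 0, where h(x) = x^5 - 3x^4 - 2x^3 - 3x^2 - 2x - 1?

1

Evaluate at each of the 7 elements of 𝔽_7:
h(0) = 6; h(1) = 4; h(2) = 0 → root; h(3) = 3; h(4) = 1; h(5) = 4; h(6) = 3.
Roots: {2}.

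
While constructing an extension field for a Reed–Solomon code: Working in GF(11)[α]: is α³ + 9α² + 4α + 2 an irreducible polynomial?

No

Write h(α) = α³ + 9α² + 4α + 2.
Check each element of GF(11) for a root: h(0)=2, h(1)=5, h(2)=10, h(3)=1, h(4)=6, h(5)=9, h(6)=5, h(7)=0, h(8)=0, h(9)=0, h(10)=6.
h(7) = 0, so (α − 7) divides h(α); h is reducible.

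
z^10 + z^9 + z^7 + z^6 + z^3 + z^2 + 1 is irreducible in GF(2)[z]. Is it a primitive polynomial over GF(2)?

No

Write f(z) = z^10 + z^9 + z^7 + z^6 + z^3 + z^2 + 1.
|GF(2^10)^×| = 2^10 − 1 = 1023. Prime factorization: 1023 = 3·11·31.
f is primitive ⇔ z has order 1023 in GF(2)[z]/(f), i.e. z^(1023/q) ≠ 1 for each prime q | 1023.
z^(341) mod f = 1
z^(93) mod f = z^8 + z^7 + z^6 + z^5 + z^4 + z^2 + z + 1.
z^(33) mod f = z^9 + z^5 + z^3 + z + 1.
Since z^(341) = 1, the order of z divides 341 < 1023; not primitive.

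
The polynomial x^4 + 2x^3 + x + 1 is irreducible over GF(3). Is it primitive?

Write f(x) = x^4 + 2x^3 + x + 1.
|GF(3^4)^×| = 3^4 − 1 = 80. Prime factorization: 80 = 2^4·5.
f is primitive ⇔ x has order 80 in GF(3)[x]/(f), i.e. x^(80/q) ≠ 1 for each prime q | 80.
x^(40) mod f = 1
x^(16) mod f = 2x^2 + 2x + 1.
Since x^(40) = 1, the order of x divides 40 < 80; not primitive.

No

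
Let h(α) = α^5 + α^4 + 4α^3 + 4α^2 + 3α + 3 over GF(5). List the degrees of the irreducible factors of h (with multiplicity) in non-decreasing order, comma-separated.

Roots in GF(5): h(0) = 3; h(1) = 1; h(2) = 0 → root; h(3) = 0 → root; h(4) = 0 → root.
Linear factors from roots: (α + 3), (α + 2), (α + 1).
Complete factorization: h(α) = (α + 1)·(α + 2)·(α + 3)·(α^2 + 3).
Factor degrees with multiplicity: 1 + 1 + 1 + 2 = 5.

1, 1, 1, 2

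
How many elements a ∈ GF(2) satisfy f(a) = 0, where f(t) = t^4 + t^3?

2

Evaluate at each of the 2 elements of GF(2):
f(0) = 0 → root; f(1) = 0 → root.
Roots: {0, 1}.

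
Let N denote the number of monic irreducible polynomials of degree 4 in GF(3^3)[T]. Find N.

132678

Gauss's count: N_{27}(4) = (1/4) Σ_{d|4} μ(4/d)·27^d.
Divisors of 4: 1, 2, 4; μ(4/d) for each: 0, -1, 1.
Σ = − 27^2 + 27^4 = 530712.
N = 530712/4 = 132678.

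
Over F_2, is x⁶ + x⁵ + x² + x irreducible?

No

Write P(x) = x⁶ + x⁵ + x² + x.
Check for roots in F_2: P(0) = 0 → root; P(1) = 0 → root.
P(0) = 0, so (x) divides P(x); P is reducible.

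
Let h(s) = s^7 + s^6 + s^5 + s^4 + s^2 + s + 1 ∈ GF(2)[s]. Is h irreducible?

Yes

Check for roots in GF(2): h(0) = 1; h(1) = 1.
No roots, so no linear factors.
Monic irreducibles of degree 2 over GF(2): s^2 + s + 1.
None of them divide h (all give nonzero remainder).
Monic irreducibles of degree 3 over GF(2): s^3 + s + 1, s^3 + s^2 + 1.
None of them divide h (all give nonzero remainder).
No irreducible factor of degree ≤ 3 exists, so h is irreducible over GF(2).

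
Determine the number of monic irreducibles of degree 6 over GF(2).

9

The number of monic irreducibles of degree 6 over GF(2) is (1/6)·Σ_{d∣6} μ(6/d) 2^d.
Divisors of 6: 1, 2, 3, 6; μ(6/d) for each: 1, -1, -1, 1.
Σ = 2^1 − 2^2 − 2^3 + 2^6 = 54.
N = 54/6 = 9.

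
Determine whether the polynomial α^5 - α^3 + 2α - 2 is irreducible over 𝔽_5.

No

Write g(α) = α^5 - α^3 + 2α - 2.
Check for roots in 𝔽_5: g(0) = 3; g(1) = 0 → root; g(2) = 1; g(3) = 0 → root; g(4) = 1.
g(1) = 0, so (α − 1) divides g(α); g is reducible.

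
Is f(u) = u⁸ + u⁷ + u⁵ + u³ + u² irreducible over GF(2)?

No

Check for roots in GF(2): f(0) = 0 → root; f(1) = 1.
f(0) = 0, so (u) divides f(u); f is reducible.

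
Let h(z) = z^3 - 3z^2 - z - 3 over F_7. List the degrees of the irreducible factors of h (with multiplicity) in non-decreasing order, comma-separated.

1, 2

Linear factors from roots: (z + 2).
Complete factorization: h(z) = (z + 2)·(z^2 + 2z + 2).
Factor degrees with multiplicity: 1 + 2 = 3.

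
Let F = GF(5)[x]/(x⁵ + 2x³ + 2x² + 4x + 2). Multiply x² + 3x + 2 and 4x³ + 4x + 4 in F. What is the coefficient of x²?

Multiply in GF(5)[x]: (x² + 3x + 2)·(4x³ + 4x + 4) = 4x⁵ + 2x⁴ + 2x³ + x² + 3.
Reduce using x⁵ ≡ 3x³ + 3x² + x + 3 (mod x⁵ + 2x³ + 2x² + 4x + 2).
Reduced: 2x⁴ + 4x³ + 3x² + 4x.

3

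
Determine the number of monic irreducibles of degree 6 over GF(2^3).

43596

The number of monic irreducibles of degree 6 over GF(8) is (1/6)·Σ_{d∣6} μ(6/d) 8^d.
Divisors of 6: 1, 2, 3, 6; μ(6/d) for each: 1, -1, -1, 1.
Σ = 8^1 − 8^2 − 8^3 + 8^6 = 261576.
N = 261576/6 = 43596.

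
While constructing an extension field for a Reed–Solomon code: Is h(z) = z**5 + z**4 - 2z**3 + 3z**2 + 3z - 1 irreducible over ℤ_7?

Check for roots in ℤ_7: h(0) = 6; h(1) = 5; h(2) = 0 → root; h(3) = 4; h(4) = 0 → root; h(5) = 5; h(6) = 1.
h(2) = 0, so (z − 2) divides h(z); h is reducible.

No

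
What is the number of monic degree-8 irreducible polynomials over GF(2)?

30

By the necklace-counting formula, N_2(8) = (1/8) Σ_{d|8} μ(8/d)·2^d.
Divisors of 8: 1, 2, 4, 8; μ(8/d) for each: 0, 0, -1, 1.
Σ = − 2^4 + 2^8 = 240.
N = 240/8 = 30.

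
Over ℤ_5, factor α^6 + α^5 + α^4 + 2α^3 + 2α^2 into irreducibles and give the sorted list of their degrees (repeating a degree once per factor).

Write g(α) = α^6 + α^5 + α^4 + 2α^3 + 2α^2.
Roots in ℤ_5: g(0) = 0 → root; g(1) = 2; g(2) = 1; g(3) = 0 → root; g(4) = 1.
Linear factors from roots: (α), (α + 2).
Complete factorization: g(α) = (α + 2)·(α)^2·(α^3 - α^2 - 2α + 1).
Factor degrees with multiplicity: 1 + 1 + 1 + 3 = 6.

1, 1, 1, 3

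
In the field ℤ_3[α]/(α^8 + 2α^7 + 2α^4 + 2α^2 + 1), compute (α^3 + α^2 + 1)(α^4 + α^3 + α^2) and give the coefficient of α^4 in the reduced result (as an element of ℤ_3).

Multiply in ℤ_3[α]: (α^3 + α^2 + 1)·(α^4 + α^3 + α^2) = α^7 + 2α^6 + 2α^5 + 2α^4 + α^3 + α^2.
Reduced: α^7 + 2α^6 + 2α^5 + 2α^4 + α^3 + α^2.

2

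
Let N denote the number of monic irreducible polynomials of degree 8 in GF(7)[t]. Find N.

720300

x^(7^8) − x is the product of all monic irreducibles of degree dividing 8; Möbius inversion gives N = (1/8) Σ μ(8/d)·7^d.
Divisors of 8: 1, 2, 4, 8; μ(8/d) for each: 0, 0, -1, 1.
Σ = − 7^4 + 7^8 = 5762400.
N = 5762400/8 = 720300.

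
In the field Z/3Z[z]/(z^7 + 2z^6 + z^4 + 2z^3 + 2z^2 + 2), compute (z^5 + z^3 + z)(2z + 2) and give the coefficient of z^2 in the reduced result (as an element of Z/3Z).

Multiply in Z/3Z[z]: (z^5 + z^3 + z)·(2z + 2) = 2z^6 + 2z^5 + 2z^4 + 2z^3 + 2z^2 + 2z.
Reduced: 2z^6 + 2z^5 + 2z^4 + 2z^3 + 2z^2 + 2z.

2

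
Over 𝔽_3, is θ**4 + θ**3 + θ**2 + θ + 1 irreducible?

Write h(θ) = θ**4 + θ**3 + θ**2 + θ + 1.
Check for roots in 𝔽_3: h(0) = 1; h(1) = 2; h(2) = 1.
No roots, so no linear factors.
Monic irreducibles of degree 2 over GF(3): θ**2 + 1, θ**2 + θ - 1, θ**2 - θ - 1.
None of them divide h (all give nonzero remainder).
No irreducible factor of degree ≤ 2 exists, so h is irreducible over GF(3).

Yes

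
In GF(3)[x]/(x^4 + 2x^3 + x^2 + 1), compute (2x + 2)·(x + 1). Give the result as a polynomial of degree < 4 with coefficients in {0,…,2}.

2x^2 + x + 2

Multiply in GF(3)[x]: (2x + 2)·(x + 1) = 2x^2 + x + 2.
Reduced: 2x^2 + x + 2.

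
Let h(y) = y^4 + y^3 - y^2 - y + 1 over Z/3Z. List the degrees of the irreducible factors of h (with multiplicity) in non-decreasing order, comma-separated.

2, 2

Roots in Z/3Z: h(0) = 1; h(1) = 1; h(2) = 1.
Complete factorization: h(y) = (y^2 - y - 1)^2.
Factor degrees with multiplicity: 2 + 2 = 4.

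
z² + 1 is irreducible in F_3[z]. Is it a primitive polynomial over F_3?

No

Write f(z) = z² + 1.
|GF(3^2)^×| = 3^2 − 1 = 8. Prime factorization: 8 = 2^3.
f is primitive ⇔ z has order 8 in GF(3)[z]/(f), i.e. z^(8/q) ≠ 1 for each prime q | 8.
z^(4) mod f = 1
Since z^(4) = 1, the order of z divides 4 < 8; not primitive.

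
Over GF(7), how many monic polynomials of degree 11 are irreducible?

179756976

The number of monic irreducibles of degree 11 over GF(7) is (1/11)·Σ_{d∣11} μ(11/d) 7^d.
Divisors of 11: 1, 11; μ(11/d) for each: -1, 1.
Σ = − 7^1 + 7^11 = 1977326736.
N = 1977326736/11 = 179756976.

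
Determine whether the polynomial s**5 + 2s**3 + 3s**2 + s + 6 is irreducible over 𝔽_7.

Yes

Write f(s) = s**5 + 2s**3 + 3s**2 + s + 6.
Check for roots in 𝔽_7: f(0) = 6; f(1) = 6; f(2) = 5; f(3) = 4; f(4) = 6; f(5) = 3; f(6) = 5.
No roots, so no linear factors.
Degree-2 irreducible divisors: test the 21 monic irreducibles of degree 2 over GF(7).
None of them divide f (all give nonzero remainder).
No irreducible factor of degree ≤ 2 exists, so f is irreducible over GF(7).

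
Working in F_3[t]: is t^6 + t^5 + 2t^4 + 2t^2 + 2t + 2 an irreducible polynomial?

Yes

Write m(t) = t^6 + t^5 + 2t^4 + 2t^2 + 2t + 2.
Check for roots in F_3: m(0) = 2; m(1) = 1; m(2) = 1.
No roots, so no linear factors.
Monic irreducibles of degree 2 over GF(3): t^2 + 1, t^2 + t + 2, t^2 + 2t + 2.
None of them divide m (all give nonzero remainder).
Degree-3 irreducible divisors: test the 8 monic irreducibles of degree 3 over GF(3).
None of them divide m (all give nonzero remainder).
No irreducible factor of degree ≤ 3 exists, so m is irreducible over GF(3).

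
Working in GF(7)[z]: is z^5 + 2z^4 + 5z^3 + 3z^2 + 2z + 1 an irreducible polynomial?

No

Write h(z) = z^5 + 2z^4 + 5z^3 + 3z^2 + 2z + 1.
Check for roots in GF(7): h(0) = 1; h(1) = 0 → root; h(2) = 2; h(3) = 0 → root; h(4) = 2; h(5) = 4; h(6) = 5.
h(1) = 0, so (z − 1) divides h(z); h is reducible.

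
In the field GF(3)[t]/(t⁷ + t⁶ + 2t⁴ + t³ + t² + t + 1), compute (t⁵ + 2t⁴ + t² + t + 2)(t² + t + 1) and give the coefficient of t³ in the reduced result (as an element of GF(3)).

Multiply in GF(3)[t]: (t⁵ + 2t⁴ + t² + t + 2)·(t² + t + 1) = t⁷ + 2t³ + t² + 2.
Reduce using t⁷ ≡ 2t⁶ + t⁴ + 2t³ + 2t² + 2t + 2 (mod t⁷ + t⁶ + 2t⁴ + t³ + t² + t + 1).
Reduced: 2t⁶ + t⁴ + t³ + 2t + 1.

1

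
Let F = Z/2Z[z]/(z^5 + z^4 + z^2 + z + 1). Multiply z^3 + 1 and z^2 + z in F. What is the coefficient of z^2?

0

Multiply in Z/2Z[z]: (z^3 + 1)·(z^2 + z) = z^5 + z^4 + z^2 + z.
Reduce using z^5 ≡ z^4 + z^2 + z + 1 (mod z^5 + z^4 + z^2 + z + 1).
Reduced: 1.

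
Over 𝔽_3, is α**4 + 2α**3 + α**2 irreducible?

Write h(α) = α**4 + 2α**3 + α**2.
Check for roots in 𝔽_3: h(0) = 0 → root; h(1) = 1; h(2) = 0 → root.
h(0) = 0, so (α) divides h(α); h is reducible.

No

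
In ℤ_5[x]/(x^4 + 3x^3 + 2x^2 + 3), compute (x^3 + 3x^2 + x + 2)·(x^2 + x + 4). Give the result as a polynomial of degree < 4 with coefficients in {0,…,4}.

Multiply in ℤ_5[x]: (x^3 + 3x^2 + x + 2)·(x^2 + x + 4) = x^5 + 4x^4 + 3x^3 + x + 3.
Reduce using x^4 ≡ 2x^3 + 3x^2 + 2 (mod x^4 + 3x^3 + 2x^2 + 3).
Reduced: 3x^3 + 3x^2 + 3x.

3x^3 + 3x^2 + 3x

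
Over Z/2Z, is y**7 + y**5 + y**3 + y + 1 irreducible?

Yes

Write m(y) = y**7 + y**5 + y**3 + y + 1.
Check for roots in Z/2Z: m(0) = 1; m(1) = 1.
No roots, so no linear factors.
Monic irreducibles of degree 2 over GF(2): y**2 + y + 1.
None of them divide m (all give nonzero remainder).
Monic irreducibles of degree 3 over GF(2): y**3 + y + 1, y**3 + y**2 + 1.
None of them divide m (all give nonzero remainder).
No irreducible factor of degree ≤ 3 exists, so m is irreducible over GF(2).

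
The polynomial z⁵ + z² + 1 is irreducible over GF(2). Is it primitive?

Yes

Write f(z) = z⁵ + z² + 1.
|GF(2^5)^×| = 2^5 − 1 = 31. Prime factorization: 31 = 31.
f is primitive ⇔ z has order 31 in GF(2)[z]/(f), i.e. z^(31/q) ≠ 1 for each prime q | 31.
z^(1) mod f = z.
None equal 1, so z has full order 31; f is primitive.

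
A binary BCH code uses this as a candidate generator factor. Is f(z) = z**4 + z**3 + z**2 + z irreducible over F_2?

No

Check for roots in F_2: f(0) = 0 → root; f(1) = 0 → root.
f(0) = 0, so (z) divides f(z); f is reducible.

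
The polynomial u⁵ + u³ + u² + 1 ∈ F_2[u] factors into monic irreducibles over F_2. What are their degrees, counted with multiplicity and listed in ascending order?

1, 1, 1, 2

Write h(u) = u⁵ + u³ + u² + 1.
Roots in F_2: h(0) = 1; h(1) = 0 → root.
Linear factors from roots: (u + 1).
Complete factorization: h(u) = (u + 1)^3·(u² + u + 1).
Factor degrees with multiplicity: 1 + 1 + 1 + 2 = 5.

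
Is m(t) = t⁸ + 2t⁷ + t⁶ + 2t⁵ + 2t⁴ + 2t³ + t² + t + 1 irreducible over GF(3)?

Check for roots in GF(3): m(0) = 1; m(1) = 1; m(2) = 2.
No roots, so no linear factors.
Monic irreducibles of degree 2 over GF(3): t² + 1, t² + t + 2, t² + 2t + 2.
None of them divide m (all give nonzero remainder).
Degree-3 irreducible divisors: test the 8 monic irreducibles of degree 3 over GF(3).
None of them divide m (all give nonzero remainder).
Degree-4 irreducible divisors: test the 18 monic irreducibles of degree 4 over GF(3).
None of them divide m (all give nonzero remainder).
No irreducible factor of degree ≤ 4 exists, so m is irreducible over GF(3).

Yes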